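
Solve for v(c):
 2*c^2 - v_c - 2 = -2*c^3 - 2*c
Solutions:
 v(c) = C1 + c^4/2 + 2*c^3/3 + c^2 - 2*c


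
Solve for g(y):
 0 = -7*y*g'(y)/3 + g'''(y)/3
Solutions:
 g(y) = C1 + Integral(C2*airyai(7^(1/3)*y) + C3*airybi(7^(1/3)*y), y)


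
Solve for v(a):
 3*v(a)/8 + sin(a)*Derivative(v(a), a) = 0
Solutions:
 v(a) = C1*(cos(a) + 1)^(3/16)/(cos(a) - 1)^(3/16)


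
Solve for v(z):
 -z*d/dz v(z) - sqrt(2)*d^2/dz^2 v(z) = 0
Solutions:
 v(z) = C1 + C2*erf(2^(1/4)*z/2)


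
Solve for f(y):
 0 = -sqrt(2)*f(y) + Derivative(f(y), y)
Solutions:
 f(y) = C1*exp(sqrt(2)*y)


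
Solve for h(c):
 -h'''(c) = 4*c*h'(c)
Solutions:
 h(c) = C1 + Integral(C2*airyai(-2^(2/3)*c) + C3*airybi(-2^(2/3)*c), c)


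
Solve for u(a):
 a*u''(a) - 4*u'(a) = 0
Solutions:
 u(a) = C1 + C2*a^5


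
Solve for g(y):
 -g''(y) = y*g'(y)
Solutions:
 g(y) = C1 + C2*erf(sqrt(2)*y/2)


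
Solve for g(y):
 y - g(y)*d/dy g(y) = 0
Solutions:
 g(y) = -sqrt(C1 + y^2)
 g(y) = sqrt(C1 + y^2)


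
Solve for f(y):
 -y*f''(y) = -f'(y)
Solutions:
 f(y) = C1 + C2*y^2


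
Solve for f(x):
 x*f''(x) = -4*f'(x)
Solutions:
 f(x) = C1 + C2/x^3


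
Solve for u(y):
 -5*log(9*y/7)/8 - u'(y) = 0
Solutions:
 u(y) = C1 - 5*y*log(y)/8 - 5*y*log(3)/4 + 5*y/8 + 5*y*log(7)/8


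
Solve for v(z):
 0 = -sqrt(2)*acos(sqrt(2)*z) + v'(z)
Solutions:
 v(z) = C1 + sqrt(2)*(z*acos(sqrt(2)*z) - sqrt(2)*sqrt(1 - 2*z^2)/2)


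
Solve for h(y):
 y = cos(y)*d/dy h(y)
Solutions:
 h(y) = C1 + Integral(y/cos(y), y)


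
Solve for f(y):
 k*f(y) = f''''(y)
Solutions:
 f(y) = C1*exp(-k^(1/4)*y) + C2*exp(k^(1/4)*y) + C3*exp(-I*k^(1/4)*y) + C4*exp(I*k^(1/4)*y)


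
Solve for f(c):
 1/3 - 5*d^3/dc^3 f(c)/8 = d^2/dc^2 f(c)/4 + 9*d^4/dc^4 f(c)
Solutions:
 f(c) = C1 + C2*c + 2*c^2/3 + (C3*sin(sqrt(551)*c/144) + C4*cos(sqrt(551)*c/144))*exp(-5*c/144)


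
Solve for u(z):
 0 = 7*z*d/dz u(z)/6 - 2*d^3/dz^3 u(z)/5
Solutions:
 u(z) = C1 + Integral(C2*airyai(630^(1/3)*z/6) + C3*airybi(630^(1/3)*z/6), z)


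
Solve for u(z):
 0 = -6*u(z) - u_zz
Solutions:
 u(z) = C1*sin(sqrt(6)*z) + C2*cos(sqrt(6)*z)


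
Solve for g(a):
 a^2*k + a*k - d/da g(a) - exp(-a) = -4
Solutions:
 g(a) = C1 + a^3*k/3 + a^2*k/2 + 4*a + exp(-a)


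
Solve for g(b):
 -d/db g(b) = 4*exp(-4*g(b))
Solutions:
 g(b) = log(-I*(C1 - 16*b)^(1/4))
 g(b) = log(I*(C1 - 16*b)^(1/4))
 g(b) = log(-(C1 - 16*b)^(1/4))
 g(b) = log(C1 - 16*b)/4


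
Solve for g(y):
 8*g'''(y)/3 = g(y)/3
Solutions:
 g(y) = C3*exp(y/2) + (C1*sin(sqrt(3)*y/4) + C2*cos(sqrt(3)*y/4))*exp(-y/4)


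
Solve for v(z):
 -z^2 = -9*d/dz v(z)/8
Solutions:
 v(z) = C1 + 8*z^3/27


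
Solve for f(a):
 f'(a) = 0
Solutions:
 f(a) = C1


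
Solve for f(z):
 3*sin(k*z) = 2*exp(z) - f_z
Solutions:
 f(z) = C1 + 2*exp(z) + 3*cos(k*z)/k


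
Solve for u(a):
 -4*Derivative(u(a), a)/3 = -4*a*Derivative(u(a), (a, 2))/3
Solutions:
 u(a) = C1 + C2*a^2


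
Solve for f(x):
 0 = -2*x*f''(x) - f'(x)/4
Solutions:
 f(x) = C1 + C2*x^(7/8)


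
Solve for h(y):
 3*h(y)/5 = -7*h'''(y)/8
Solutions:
 h(y) = C3*exp(-2*3^(1/3)*35^(2/3)*y/35) + (C1*sin(3^(5/6)*35^(2/3)*y/35) + C2*cos(3^(5/6)*35^(2/3)*y/35))*exp(3^(1/3)*35^(2/3)*y/35)


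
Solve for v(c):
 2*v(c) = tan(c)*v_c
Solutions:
 v(c) = C1*sin(c)^2


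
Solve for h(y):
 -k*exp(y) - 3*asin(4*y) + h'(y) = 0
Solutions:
 h(y) = C1 + k*exp(y) + 3*y*asin(4*y) + 3*sqrt(1 - 16*y^2)/4


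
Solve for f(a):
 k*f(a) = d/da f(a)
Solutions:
 f(a) = C1*exp(a*k)


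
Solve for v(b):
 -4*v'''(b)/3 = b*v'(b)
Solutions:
 v(b) = C1 + Integral(C2*airyai(-6^(1/3)*b/2) + C3*airybi(-6^(1/3)*b/2), b)


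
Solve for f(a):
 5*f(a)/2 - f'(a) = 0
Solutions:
 f(a) = C1*exp(5*a/2)


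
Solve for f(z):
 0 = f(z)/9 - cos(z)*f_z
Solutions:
 f(z) = C1*(sin(z) + 1)^(1/18)/(sin(z) - 1)^(1/18)


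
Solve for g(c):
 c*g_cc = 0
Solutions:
 g(c) = C1 + C2*c


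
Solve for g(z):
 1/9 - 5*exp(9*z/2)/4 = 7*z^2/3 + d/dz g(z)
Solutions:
 g(z) = C1 - 7*z^3/9 + z/9 - 5*exp(9*z/2)/18


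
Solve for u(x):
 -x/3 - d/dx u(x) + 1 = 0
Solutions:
 u(x) = C1 - x^2/6 + x


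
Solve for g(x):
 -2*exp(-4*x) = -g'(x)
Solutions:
 g(x) = C1 - exp(-4*x)/2


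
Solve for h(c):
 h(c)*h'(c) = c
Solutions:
 h(c) = -sqrt(C1 + c^2)
 h(c) = sqrt(C1 + c^2)


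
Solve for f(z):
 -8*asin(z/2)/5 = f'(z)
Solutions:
 f(z) = C1 - 8*z*asin(z/2)/5 - 8*sqrt(4 - z^2)/5


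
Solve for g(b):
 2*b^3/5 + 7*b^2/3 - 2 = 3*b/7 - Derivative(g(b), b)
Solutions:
 g(b) = C1 - b^4/10 - 7*b^3/9 + 3*b^2/14 + 2*b


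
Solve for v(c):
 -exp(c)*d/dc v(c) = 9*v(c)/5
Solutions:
 v(c) = C1*exp(9*exp(-c)/5)


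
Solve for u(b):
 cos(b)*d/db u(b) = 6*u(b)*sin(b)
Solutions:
 u(b) = C1/cos(b)^6


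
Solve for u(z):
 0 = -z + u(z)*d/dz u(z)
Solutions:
 u(z) = -sqrt(C1 + z^2)
 u(z) = sqrt(C1 + z^2)


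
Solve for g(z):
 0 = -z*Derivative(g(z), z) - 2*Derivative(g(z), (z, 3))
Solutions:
 g(z) = C1 + Integral(C2*airyai(-2^(2/3)*z/2) + C3*airybi(-2^(2/3)*z/2), z)


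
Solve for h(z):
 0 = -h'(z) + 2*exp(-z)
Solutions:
 h(z) = C1 - 2*exp(-z)


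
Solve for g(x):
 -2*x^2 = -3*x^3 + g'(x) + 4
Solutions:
 g(x) = C1 + 3*x^4/4 - 2*x^3/3 - 4*x


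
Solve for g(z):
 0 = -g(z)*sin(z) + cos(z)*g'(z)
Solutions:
 g(z) = C1/cos(z)


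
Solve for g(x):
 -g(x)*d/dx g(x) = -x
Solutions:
 g(x) = -sqrt(C1 + x^2)
 g(x) = sqrt(C1 + x^2)


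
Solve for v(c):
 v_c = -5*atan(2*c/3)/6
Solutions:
 v(c) = C1 - 5*c*atan(2*c/3)/6 + 5*log(4*c^2 + 9)/8


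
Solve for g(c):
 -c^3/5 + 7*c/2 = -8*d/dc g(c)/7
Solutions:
 g(c) = C1 + 7*c^4/160 - 49*c^2/32


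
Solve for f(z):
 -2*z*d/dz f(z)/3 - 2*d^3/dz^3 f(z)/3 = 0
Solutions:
 f(z) = C1 + Integral(C2*airyai(-z) + C3*airybi(-z), z)


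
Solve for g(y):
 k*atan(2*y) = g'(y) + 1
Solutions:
 g(y) = C1 + k*(y*atan(2*y) - log(4*y^2 + 1)/4) - y


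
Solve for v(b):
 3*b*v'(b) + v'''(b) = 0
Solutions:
 v(b) = C1 + Integral(C2*airyai(-3^(1/3)*b) + C3*airybi(-3^(1/3)*b), b)


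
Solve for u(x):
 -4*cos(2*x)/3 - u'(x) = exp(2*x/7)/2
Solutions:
 u(x) = C1 - 7*exp(2*x/7)/4 - 2*sin(2*x)/3


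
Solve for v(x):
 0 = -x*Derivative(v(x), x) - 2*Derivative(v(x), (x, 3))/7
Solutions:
 v(x) = C1 + Integral(C2*airyai(-2^(2/3)*7^(1/3)*x/2) + C3*airybi(-2^(2/3)*7^(1/3)*x/2), x)


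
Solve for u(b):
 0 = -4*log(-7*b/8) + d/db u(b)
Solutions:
 u(b) = C1 + 4*b*log(-b) + 4*b*(-3*log(2) - 1 + log(7))


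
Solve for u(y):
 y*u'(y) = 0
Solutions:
 u(y) = C1


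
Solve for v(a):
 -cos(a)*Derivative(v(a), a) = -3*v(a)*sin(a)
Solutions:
 v(a) = C1/cos(a)^3


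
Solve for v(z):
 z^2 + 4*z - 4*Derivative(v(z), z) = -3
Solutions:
 v(z) = C1 + z^3/12 + z^2/2 + 3*z/4


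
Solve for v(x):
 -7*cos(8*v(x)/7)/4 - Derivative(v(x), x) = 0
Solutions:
 7*x/4 - 7*log(sin(8*v(x)/7) - 1)/16 + 7*log(sin(8*v(x)/7) + 1)/16 = C1


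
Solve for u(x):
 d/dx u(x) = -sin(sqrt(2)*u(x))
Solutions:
 u(x) = sqrt(2)*(pi - acos((-exp(2*sqrt(2)*C1) - exp(2*sqrt(2)*x))/(exp(2*sqrt(2)*C1) - exp(2*sqrt(2)*x)))/2)
 u(x) = sqrt(2)*acos((-exp(2*sqrt(2)*C1) - exp(2*sqrt(2)*x))/(exp(2*sqrt(2)*C1) - exp(2*sqrt(2)*x)))/2


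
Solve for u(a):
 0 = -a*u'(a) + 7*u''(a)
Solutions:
 u(a) = C1 + C2*erfi(sqrt(14)*a/14)


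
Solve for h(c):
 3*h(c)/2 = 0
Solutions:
 h(c) = 0


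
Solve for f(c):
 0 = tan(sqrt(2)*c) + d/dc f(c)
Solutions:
 f(c) = C1 + sqrt(2)*log(cos(sqrt(2)*c))/2


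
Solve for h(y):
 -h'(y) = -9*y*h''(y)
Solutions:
 h(y) = C1 + C2*y^(10/9)


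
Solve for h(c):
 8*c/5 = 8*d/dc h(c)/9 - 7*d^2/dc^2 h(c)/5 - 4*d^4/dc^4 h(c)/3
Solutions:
 h(c) = C1 + C2*exp(-c*(-21*75^(1/3)/(200 + sqrt(55435))^(1/3) + 45^(1/3)*(200 + sqrt(55435))^(1/3))/60)*sin(3^(1/6)*5^(1/3)*c*(7*3^(2/3)*5^(1/3)/(200 + sqrt(55435))^(1/3) + (200 + sqrt(55435))^(1/3))/20) + C3*exp(-c*(-21*75^(1/3)/(200 + sqrt(55435))^(1/3) + 45^(1/3)*(200 + sqrt(55435))^(1/3))/60)*cos(3^(1/6)*5^(1/3)*c*(7*3^(2/3)*5^(1/3)/(200 + sqrt(55435))^(1/3) + (200 + sqrt(55435))^(1/3))/20) + C4*exp(c*(-21*75^(1/3)/(200 + sqrt(55435))^(1/3) + 45^(1/3)*(200 + sqrt(55435))^(1/3))/30) + 9*c^2/10 + 567*c/200


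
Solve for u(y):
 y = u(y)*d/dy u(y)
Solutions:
 u(y) = -sqrt(C1 + y^2)
 u(y) = sqrt(C1 + y^2)


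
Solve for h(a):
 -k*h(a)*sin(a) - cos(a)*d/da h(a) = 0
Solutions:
 h(a) = C1*exp(k*log(cos(a)))


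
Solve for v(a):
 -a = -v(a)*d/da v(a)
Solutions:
 v(a) = -sqrt(C1 + a^2)
 v(a) = sqrt(C1 + a^2)


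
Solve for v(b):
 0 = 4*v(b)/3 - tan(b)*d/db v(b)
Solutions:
 v(b) = C1*sin(b)^(4/3)


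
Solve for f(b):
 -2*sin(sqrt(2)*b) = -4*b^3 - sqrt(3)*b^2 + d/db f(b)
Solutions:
 f(b) = C1 + b^4 + sqrt(3)*b^3/3 + sqrt(2)*cos(sqrt(2)*b)


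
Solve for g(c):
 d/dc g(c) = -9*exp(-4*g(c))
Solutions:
 g(c) = log(-I*(C1 - 36*c)^(1/4))
 g(c) = log(I*(C1 - 36*c)^(1/4))
 g(c) = log(-(C1 - 36*c)^(1/4))
 g(c) = log(C1 - 36*c)/4


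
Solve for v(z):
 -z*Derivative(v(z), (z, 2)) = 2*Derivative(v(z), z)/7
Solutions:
 v(z) = C1 + C2*z^(5/7)


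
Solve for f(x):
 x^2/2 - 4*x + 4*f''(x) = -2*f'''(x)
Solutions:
 f(x) = C1 + C2*x + C3*exp(-2*x) - x^4/96 + 3*x^3/16 - 9*x^2/32


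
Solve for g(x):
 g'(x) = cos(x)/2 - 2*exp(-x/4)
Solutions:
 g(x) = C1 + sin(x)/2 + 8*exp(-x/4)


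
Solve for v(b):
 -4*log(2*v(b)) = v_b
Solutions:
 Integral(1/(log(_y) + log(2)), (_y, v(b)))/4 = C1 - b


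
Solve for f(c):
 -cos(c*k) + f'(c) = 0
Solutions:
 f(c) = C1 + sin(c*k)/k


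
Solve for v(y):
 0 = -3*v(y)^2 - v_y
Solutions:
 v(y) = 1/(C1 + 3*y)


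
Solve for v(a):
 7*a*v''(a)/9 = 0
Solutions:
 v(a) = C1 + C2*a


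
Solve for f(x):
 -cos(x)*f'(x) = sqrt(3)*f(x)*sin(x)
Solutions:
 f(x) = C1*cos(x)^(sqrt(3))


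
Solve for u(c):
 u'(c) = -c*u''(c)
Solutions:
 u(c) = C1 + C2*log(c)


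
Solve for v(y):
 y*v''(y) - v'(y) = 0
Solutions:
 v(y) = C1 + C2*y^2


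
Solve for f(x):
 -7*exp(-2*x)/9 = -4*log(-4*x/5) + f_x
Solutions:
 f(x) = C1 + 4*x*log(-x) + 4*x*(-log(5) - 1 + 2*log(2)) + 7*exp(-2*x)/18


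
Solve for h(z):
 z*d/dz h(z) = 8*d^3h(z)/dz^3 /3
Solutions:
 h(z) = C1 + Integral(C2*airyai(3^(1/3)*z/2) + C3*airybi(3^(1/3)*z/2), z)


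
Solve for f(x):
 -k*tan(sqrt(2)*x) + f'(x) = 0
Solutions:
 f(x) = C1 - sqrt(2)*k*log(cos(sqrt(2)*x))/2


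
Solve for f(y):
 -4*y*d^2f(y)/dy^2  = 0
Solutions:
 f(y) = C1 + C2*y


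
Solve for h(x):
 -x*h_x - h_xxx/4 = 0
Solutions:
 h(x) = C1 + Integral(C2*airyai(-2^(2/3)*x) + C3*airybi(-2^(2/3)*x), x)


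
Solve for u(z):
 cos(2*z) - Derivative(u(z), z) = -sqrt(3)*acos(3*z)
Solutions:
 u(z) = C1 + sqrt(3)*(z*acos(3*z) - sqrt(1 - 9*z^2)/3) + sin(2*z)/2


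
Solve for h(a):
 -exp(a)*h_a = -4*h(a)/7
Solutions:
 h(a) = C1*exp(-4*exp(-a)/7)


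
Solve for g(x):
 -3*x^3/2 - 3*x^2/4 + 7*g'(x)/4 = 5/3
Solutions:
 g(x) = C1 + 3*x^4/14 + x^3/7 + 20*x/21


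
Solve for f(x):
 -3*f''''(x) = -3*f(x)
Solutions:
 f(x) = C1*exp(-x) + C2*exp(x) + C3*sin(x) + C4*cos(x)


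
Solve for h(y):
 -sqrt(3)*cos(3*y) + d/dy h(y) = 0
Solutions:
 h(y) = C1 + sqrt(3)*sin(3*y)/3


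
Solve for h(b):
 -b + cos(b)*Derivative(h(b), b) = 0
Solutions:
 h(b) = C1 + Integral(b/cos(b), b)


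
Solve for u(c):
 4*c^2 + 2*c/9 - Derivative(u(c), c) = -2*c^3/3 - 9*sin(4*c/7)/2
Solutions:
 u(c) = C1 + c^4/6 + 4*c^3/3 + c^2/9 - 63*cos(4*c/7)/8


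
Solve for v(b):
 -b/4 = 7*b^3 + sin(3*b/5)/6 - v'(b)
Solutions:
 v(b) = C1 + 7*b^4/4 + b^2/8 - 5*cos(3*b/5)/18


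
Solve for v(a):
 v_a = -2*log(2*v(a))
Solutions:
 Integral(1/(log(_y) + log(2)), (_y, v(a)))/2 = C1 - a


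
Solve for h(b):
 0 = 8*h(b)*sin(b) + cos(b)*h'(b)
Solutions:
 h(b) = C1*cos(b)^8


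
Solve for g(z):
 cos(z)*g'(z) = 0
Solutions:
 g(z) = C1


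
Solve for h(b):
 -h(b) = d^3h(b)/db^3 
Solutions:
 h(b) = C3*exp(-b) + (C1*sin(sqrt(3)*b/2) + C2*cos(sqrt(3)*b/2))*exp(b/2)


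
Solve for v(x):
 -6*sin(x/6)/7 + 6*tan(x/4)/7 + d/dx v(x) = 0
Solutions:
 v(x) = C1 + 24*log(cos(x/4))/7 - 36*cos(x/6)/7


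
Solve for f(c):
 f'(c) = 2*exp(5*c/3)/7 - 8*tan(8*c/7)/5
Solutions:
 f(c) = C1 + 6*exp(5*c/3)/35 + 7*log(cos(8*c/7))/5


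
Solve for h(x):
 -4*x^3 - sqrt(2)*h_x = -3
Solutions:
 h(x) = C1 - sqrt(2)*x^4/2 + 3*sqrt(2)*x/2


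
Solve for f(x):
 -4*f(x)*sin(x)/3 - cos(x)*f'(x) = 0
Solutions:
 f(x) = C1*cos(x)^(4/3)


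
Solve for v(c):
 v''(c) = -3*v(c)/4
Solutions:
 v(c) = C1*sin(sqrt(3)*c/2) + C2*cos(sqrt(3)*c/2)


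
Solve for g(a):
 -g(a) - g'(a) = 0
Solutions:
 g(a) = C1*exp(-a)


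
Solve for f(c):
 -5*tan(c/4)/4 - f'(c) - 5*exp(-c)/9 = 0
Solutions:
 f(c) = C1 - 5*log(tan(c/4)^2 + 1)/2 + 5*exp(-c)/9


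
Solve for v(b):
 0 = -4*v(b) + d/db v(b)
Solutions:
 v(b) = C1*exp(4*b)


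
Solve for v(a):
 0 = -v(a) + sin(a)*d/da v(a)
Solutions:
 v(a) = C1*sqrt(cos(a) - 1)/sqrt(cos(a) + 1)


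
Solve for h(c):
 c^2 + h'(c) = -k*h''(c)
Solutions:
 h(c) = C1 + C2*exp(-c/k) - c^3/3 + c^2*k - 2*c*k^2


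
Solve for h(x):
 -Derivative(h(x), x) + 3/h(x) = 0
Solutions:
 h(x) = -sqrt(C1 + 6*x)
 h(x) = sqrt(C1 + 6*x)


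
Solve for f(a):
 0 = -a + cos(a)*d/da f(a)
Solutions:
 f(a) = C1 + Integral(a/cos(a), a)


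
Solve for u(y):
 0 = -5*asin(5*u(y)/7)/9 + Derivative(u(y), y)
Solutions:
 Integral(1/asin(5*_y/7), (_y, u(y))) = C1 + 5*y/9


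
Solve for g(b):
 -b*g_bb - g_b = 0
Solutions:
 g(b) = C1 + C2*log(b)


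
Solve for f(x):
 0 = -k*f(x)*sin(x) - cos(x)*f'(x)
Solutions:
 f(x) = C1*exp(k*log(cos(x)))


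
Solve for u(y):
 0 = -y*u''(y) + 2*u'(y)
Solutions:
 u(y) = C1 + C2*y^3


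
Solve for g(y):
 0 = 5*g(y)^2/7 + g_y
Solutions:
 g(y) = 7/(C1 + 5*y)


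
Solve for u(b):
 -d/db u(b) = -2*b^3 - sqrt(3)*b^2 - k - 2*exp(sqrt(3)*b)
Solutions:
 u(b) = C1 + b^4/2 + sqrt(3)*b^3/3 + b*k + 2*sqrt(3)*exp(sqrt(3)*b)/3


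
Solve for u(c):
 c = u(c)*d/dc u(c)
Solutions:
 u(c) = -sqrt(C1 + c^2)
 u(c) = sqrt(C1 + c^2)


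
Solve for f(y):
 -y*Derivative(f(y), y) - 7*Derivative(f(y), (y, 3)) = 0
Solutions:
 f(y) = C1 + Integral(C2*airyai(-7^(2/3)*y/7) + C3*airybi(-7^(2/3)*y/7), y)


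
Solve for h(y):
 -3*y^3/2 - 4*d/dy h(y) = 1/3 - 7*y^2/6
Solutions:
 h(y) = C1 - 3*y^4/32 + 7*y^3/72 - y/12


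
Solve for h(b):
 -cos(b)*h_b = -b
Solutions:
 h(b) = C1 + Integral(b/cos(b), b)


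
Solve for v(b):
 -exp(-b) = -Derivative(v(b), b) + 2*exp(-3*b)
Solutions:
 v(b) = C1 - exp(-b) - 2*exp(-3*b)/3


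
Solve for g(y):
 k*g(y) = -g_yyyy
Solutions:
 g(y) = C1*exp(-y*(-k)^(1/4)) + C2*exp(y*(-k)^(1/4)) + C3*exp(-I*y*(-k)^(1/4)) + C4*exp(I*y*(-k)^(1/4))


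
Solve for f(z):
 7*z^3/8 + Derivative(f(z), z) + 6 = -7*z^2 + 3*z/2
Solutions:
 f(z) = C1 - 7*z^4/32 - 7*z^3/3 + 3*z^2/4 - 6*z


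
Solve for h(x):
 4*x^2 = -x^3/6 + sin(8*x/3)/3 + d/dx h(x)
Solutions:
 h(x) = C1 + x^4/24 + 4*x^3/3 + cos(8*x/3)/8


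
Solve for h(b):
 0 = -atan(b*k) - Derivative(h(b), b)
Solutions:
 h(b) = C1 - Piecewise((b*atan(b*k) - log(b^2*k^2 + 1)/(2*k), Ne(k, 0)), (0, True))


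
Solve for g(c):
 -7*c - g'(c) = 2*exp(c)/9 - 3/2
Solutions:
 g(c) = C1 - 7*c^2/2 + 3*c/2 - 2*exp(c)/9


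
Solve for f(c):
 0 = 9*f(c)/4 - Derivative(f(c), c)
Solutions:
 f(c) = C1*exp(9*c/4)


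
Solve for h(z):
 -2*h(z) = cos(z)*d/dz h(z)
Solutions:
 h(z) = C1*(sin(z) - 1)/(sin(z) + 1)


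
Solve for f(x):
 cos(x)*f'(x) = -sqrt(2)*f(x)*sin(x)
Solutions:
 f(x) = C1*cos(x)^(sqrt(2))


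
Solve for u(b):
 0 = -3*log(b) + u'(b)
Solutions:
 u(b) = C1 + 3*b*log(b) - 3*b


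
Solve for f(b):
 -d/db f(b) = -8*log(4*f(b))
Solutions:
 -Integral(1/(log(_y) + 2*log(2)), (_y, f(b)))/8 = C1 - b


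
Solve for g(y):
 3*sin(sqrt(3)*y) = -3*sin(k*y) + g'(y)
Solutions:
 g(y) = C1 - sqrt(3)*cos(sqrt(3)*y) - 3*cos(k*y)/k


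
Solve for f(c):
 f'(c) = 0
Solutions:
 f(c) = C1


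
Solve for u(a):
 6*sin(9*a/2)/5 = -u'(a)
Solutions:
 u(a) = C1 + 4*cos(9*a/2)/15


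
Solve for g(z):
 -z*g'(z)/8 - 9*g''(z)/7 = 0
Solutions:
 g(z) = C1 + C2*erf(sqrt(7)*z/12)


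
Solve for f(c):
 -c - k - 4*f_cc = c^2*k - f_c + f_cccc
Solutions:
 f(c) = C1 + C2*exp(-c*(-8*18^(1/3)/(9 + sqrt(849))^(1/3) + 12^(1/3)*(9 + sqrt(849))^(1/3))/12)*sin(2^(1/3)*3^(1/6)*c*(2/(9 + sqrt(849))^(1/3) + 2^(1/3)*3^(2/3)*(9 + sqrt(849))^(1/3)/12)) + C3*exp(-c*(-8*18^(1/3)/(9 + sqrt(849))^(1/3) + 12^(1/3)*(9 + sqrt(849))^(1/3))/12)*cos(2^(1/3)*3^(1/6)*c*(2/(9 + sqrt(849))^(1/3) + 2^(1/3)*3^(2/3)*(9 + sqrt(849))^(1/3)/12)) + C4*exp(c*(-8*18^(1/3)/(9 + sqrt(849))^(1/3) + 12^(1/3)*(9 + sqrt(849))^(1/3))/6) + c^3*k/3 + 4*c^2*k + c^2/2 + 33*c*k + 4*c


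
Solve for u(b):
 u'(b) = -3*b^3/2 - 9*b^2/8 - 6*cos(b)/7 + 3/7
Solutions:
 u(b) = C1 - 3*b^4/8 - 3*b^3/8 + 3*b/7 - 6*sin(b)/7


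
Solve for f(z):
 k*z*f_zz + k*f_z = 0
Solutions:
 f(z) = C1 + C2*log(z)


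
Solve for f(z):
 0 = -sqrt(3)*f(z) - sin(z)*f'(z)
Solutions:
 f(z) = C1*(cos(z) + 1)^(sqrt(3)/2)/(cos(z) - 1)^(sqrt(3)/2)


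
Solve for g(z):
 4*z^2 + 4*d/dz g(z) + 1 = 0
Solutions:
 g(z) = C1 - z^3/3 - z/4


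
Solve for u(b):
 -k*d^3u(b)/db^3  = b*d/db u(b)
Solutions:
 u(b) = C1 + Integral(C2*airyai(b*(-1/k)^(1/3)) + C3*airybi(b*(-1/k)^(1/3)), b)


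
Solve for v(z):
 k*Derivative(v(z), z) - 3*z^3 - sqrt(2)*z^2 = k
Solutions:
 v(z) = C1 + z + 3*z^4/(4*k) + sqrt(2)*z^3/(3*k)


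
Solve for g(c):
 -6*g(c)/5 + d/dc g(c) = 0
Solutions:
 g(c) = C1*exp(6*c/5)


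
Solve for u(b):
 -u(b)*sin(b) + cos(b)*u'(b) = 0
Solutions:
 u(b) = C1/cos(b)


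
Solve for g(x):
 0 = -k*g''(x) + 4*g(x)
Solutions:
 g(x) = C1*exp(-2*x*sqrt(1/k)) + C2*exp(2*x*sqrt(1/k))


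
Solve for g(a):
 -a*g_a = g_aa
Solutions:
 g(a) = C1 + C2*erf(sqrt(2)*a/2)


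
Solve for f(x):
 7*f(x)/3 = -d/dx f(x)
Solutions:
 f(x) = C1*exp(-7*x/3)


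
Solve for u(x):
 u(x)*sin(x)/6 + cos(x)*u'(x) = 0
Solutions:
 u(x) = C1*cos(x)^(1/6)


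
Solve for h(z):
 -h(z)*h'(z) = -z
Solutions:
 h(z) = -sqrt(C1 + z^2)
 h(z) = sqrt(C1 + z^2)


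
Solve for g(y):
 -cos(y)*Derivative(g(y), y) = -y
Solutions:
 g(y) = C1 + Integral(y/cos(y), y)


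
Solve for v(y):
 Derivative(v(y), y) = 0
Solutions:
 v(y) = C1


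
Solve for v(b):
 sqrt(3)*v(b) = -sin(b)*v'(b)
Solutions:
 v(b) = C1*(cos(b) + 1)^(sqrt(3)/2)/(cos(b) - 1)^(sqrt(3)/2)


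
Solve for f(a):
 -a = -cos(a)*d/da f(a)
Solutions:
 f(a) = C1 + Integral(a/cos(a), a)


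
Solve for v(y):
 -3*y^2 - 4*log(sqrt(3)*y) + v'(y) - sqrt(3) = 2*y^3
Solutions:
 v(y) = C1 + y^4/2 + y^3 + 4*y*log(y) - 4*y + sqrt(3)*y + y*log(9)


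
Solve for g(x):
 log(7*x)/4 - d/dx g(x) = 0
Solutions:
 g(x) = C1 + x*log(x)/4 - x/4 + x*log(7)/4


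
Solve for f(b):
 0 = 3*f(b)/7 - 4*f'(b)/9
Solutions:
 f(b) = C1*exp(27*b/28)


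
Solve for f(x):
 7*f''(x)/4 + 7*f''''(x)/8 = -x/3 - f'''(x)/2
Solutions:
 f(x) = C1 + C2*x - 2*x^3/63 + 4*x^2/147 + (C3*sin(sqrt(94)*x/7) + C4*cos(sqrt(94)*x/7))*exp(-2*x/7)


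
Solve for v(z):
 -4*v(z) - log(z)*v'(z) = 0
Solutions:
 v(z) = C1*exp(-4*li(z))


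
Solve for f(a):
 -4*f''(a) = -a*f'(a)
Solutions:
 f(a) = C1 + C2*erfi(sqrt(2)*a/4)


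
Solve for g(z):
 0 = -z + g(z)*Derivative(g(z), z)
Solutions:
 g(z) = -sqrt(C1 + z^2)
 g(z) = sqrt(C1 + z^2)


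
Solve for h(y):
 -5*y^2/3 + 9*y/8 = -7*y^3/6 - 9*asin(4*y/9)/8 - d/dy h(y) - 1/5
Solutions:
 h(y) = C1 - 7*y^4/24 + 5*y^3/9 - 9*y^2/16 - 9*y*asin(4*y/9)/8 - y/5 - 9*sqrt(81 - 16*y^2)/32


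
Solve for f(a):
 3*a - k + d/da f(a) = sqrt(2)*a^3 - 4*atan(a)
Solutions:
 f(a) = C1 + sqrt(2)*a^4/4 - 3*a^2/2 + a*k - 4*a*atan(a) + 2*log(a^2 + 1)


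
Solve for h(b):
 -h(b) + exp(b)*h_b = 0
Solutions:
 h(b) = C1*exp(-exp(-b))


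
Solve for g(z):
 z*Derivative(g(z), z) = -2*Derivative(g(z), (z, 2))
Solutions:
 g(z) = C1 + C2*erf(z/2)


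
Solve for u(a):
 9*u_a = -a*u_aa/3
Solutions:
 u(a) = C1 + C2/a^26


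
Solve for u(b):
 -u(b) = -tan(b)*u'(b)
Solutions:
 u(b) = C1*sin(b)


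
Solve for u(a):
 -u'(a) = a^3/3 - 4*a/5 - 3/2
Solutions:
 u(a) = C1 - a^4/12 + 2*a^2/5 + 3*a/2


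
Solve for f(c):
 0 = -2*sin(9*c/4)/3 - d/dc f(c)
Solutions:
 f(c) = C1 + 8*cos(9*c/4)/27


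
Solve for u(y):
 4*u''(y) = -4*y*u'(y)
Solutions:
 u(y) = C1 + C2*erf(sqrt(2)*y/2)


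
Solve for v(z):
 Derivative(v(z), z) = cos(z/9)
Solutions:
 v(z) = C1 + 9*sin(z/9)


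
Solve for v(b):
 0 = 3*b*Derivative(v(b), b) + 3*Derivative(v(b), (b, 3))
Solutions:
 v(b) = C1 + Integral(C2*airyai(-b) + C3*airybi(-b), b)


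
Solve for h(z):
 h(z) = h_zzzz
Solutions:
 h(z) = C1*exp(-z) + C2*exp(z) + C3*sin(z) + C4*cos(z)


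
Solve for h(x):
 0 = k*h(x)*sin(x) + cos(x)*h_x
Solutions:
 h(x) = C1*exp(k*log(cos(x)))


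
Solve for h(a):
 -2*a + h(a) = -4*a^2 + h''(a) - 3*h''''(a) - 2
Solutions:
 h(a) = -4*a^2 + 2*a + (C1*sin(3^(3/4)*a*sin(atan(sqrt(11))/2)/3) + C2*cos(3^(3/4)*a*sin(atan(sqrt(11))/2)/3))*exp(-3^(3/4)*a*cos(atan(sqrt(11))/2)/3) + (C3*sin(3^(3/4)*a*sin(atan(sqrt(11))/2)/3) + C4*cos(3^(3/4)*a*sin(atan(sqrt(11))/2)/3))*exp(3^(3/4)*a*cos(atan(sqrt(11))/2)/3) - 10


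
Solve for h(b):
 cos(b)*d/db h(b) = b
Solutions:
 h(b) = C1 + Integral(b/cos(b), b)


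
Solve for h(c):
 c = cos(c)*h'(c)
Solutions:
 h(c) = C1 + Integral(c/cos(c), c)


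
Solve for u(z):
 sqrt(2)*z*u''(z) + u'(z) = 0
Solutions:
 u(z) = C1 + C2*z^(1 - sqrt(2)/2)


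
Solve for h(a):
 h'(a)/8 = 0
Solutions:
 h(a) = C1


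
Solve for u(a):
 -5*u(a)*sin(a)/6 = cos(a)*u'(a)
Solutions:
 u(a) = C1*cos(a)^(5/6)


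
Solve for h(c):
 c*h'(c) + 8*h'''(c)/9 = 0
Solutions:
 h(c) = C1 + Integral(C2*airyai(-3^(2/3)*c/2) + C3*airybi(-3^(2/3)*c/2), c)


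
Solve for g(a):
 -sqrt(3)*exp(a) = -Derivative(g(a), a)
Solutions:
 g(a) = C1 + sqrt(3)*exp(a)


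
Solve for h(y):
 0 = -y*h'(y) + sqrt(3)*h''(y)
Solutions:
 h(y) = C1 + C2*erfi(sqrt(2)*3^(3/4)*y/6)


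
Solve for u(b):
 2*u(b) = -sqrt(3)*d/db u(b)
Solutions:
 u(b) = C1*exp(-2*sqrt(3)*b/3)


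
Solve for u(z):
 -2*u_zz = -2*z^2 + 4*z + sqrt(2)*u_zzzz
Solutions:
 u(z) = C1 + C2*z + C3*sin(2^(1/4)*z) + C4*cos(2^(1/4)*z) + z^4/12 - z^3/3 - sqrt(2)*z^2/2


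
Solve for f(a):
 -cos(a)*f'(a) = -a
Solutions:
 f(a) = C1 + Integral(a/cos(a), a)


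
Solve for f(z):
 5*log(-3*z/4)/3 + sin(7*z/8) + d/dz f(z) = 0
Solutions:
 f(z) = C1 - 5*z*log(-z)/3 - 2*z*log(3) + z*log(6)/3 + 5*z/3 + 3*z*log(2) + 8*cos(7*z/8)/7


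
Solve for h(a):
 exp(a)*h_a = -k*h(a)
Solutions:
 h(a) = C1*exp(k*exp(-a))


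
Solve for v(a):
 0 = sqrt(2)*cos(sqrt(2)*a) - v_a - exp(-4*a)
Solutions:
 v(a) = C1 + sin(sqrt(2)*a) + exp(-4*a)/4


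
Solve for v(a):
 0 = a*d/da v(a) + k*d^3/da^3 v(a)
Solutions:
 v(a) = C1 + Integral(C2*airyai(a*(-1/k)^(1/3)) + C3*airybi(a*(-1/k)^(1/3)), a)


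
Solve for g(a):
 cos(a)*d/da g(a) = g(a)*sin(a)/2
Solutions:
 g(a) = C1/sqrt(cos(a))


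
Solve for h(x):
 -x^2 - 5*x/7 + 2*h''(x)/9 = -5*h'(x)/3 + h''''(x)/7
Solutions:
 h(x) = C1 + C2*exp(-x*(4*18^(1/3)*7^(2/3)/(sqrt(163353) + 405)^(1/3) + 84^(1/3)*(sqrt(163353) + 405)^(1/3))/36)*sin(3^(1/6)*x*(-28^(1/3)*3^(2/3)*(sqrt(163353) + 405)^(1/3) + 12*2^(1/3)*7^(2/3)/(sqrt(163353) + 405)^(1/3))/36) + C3*exp(-x*(4*18^(1/3)*7^(2/3)/(sqrt(163353) + 405)^(1/3) + 84^(1/3)*(sqrt(163353) + 405)^(1/3))/36)*cos(3^(1/6)*x*(-28^(1/3)*3^(2/3)*(sqrt(163353) + 405)^(1/3) + 12*2^(1/3)*7^(2/3)/(sqrt(163353) + 405)^(1/3))/36) + C4*exp(x*(4*18^(1/3)*7^(2/3)/(sqrt(163353) + 405)^(1/3) + 84^(1/3)*(sqrt(163353) + 405)^(1/3))/18) + x^3/5 + 47*x^2/350 - 94*x/2625


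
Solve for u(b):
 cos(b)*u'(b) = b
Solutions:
 u(b) = C1 + Integral(b/cos(b), b)


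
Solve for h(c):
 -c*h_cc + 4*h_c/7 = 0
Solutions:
 h(c) = C1 + C2*c^(11/7)


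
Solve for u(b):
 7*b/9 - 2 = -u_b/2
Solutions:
 u(b) = C1 - 7*b^2/9 + 4*b


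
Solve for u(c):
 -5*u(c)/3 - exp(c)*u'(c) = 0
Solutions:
 u(c) = C1*exp(5*exp(-c)/3)


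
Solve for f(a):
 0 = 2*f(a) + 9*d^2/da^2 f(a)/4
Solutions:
 f(a) = C1*sin(2*sqrt(2)*a/3) + C2*cos(2*sqrt(2)*a/3)


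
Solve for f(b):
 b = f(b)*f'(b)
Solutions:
 f(b) = -sqrt(C1 + b^2)
 f(b) = sqrt(C1 + b^2)


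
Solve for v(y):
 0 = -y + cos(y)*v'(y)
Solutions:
 v(y) = C1 + Integral(y/cos(y), y)


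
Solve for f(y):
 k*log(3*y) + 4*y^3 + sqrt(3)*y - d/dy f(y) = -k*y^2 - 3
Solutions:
 f(y) = C1 + k*y^3/3 + k*y*log(y) - k*y + k*y*log(3) + y^4 + sqrt(3)*y^2/2 + 3*y


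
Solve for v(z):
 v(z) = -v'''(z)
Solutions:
 v(z) = C3*exp(-z) + (C1*sin(sqrt(3)*z/2) + C2*cos(sqrt(3)*z/2))*exp(z/2)


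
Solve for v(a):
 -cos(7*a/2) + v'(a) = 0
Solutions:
 v(a) = C1 + 2*sin(7*a/2)/7


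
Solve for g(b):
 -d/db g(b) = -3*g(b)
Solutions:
 g(b) = C1*exp(3*b)


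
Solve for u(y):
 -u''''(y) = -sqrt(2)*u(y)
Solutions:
 u(y) = C1*exp(-2^(1/8)*y) + C2*exp(2^(1/8)*y) + C3*sin(2^(1/8)*y) + C4*cos(2^(1/8)*y)


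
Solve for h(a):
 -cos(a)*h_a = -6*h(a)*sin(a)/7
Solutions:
 h(a) = C1/cos(a)^(6/7)


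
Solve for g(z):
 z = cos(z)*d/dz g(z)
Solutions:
 g(z) = C1 + Integral(z/cos(z), z)


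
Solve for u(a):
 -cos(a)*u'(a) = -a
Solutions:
 u(a) = C1 + Integral(a/cos(a), a)


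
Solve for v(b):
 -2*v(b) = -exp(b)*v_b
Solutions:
 v(b) = C1*exp(-2*exp(-b))


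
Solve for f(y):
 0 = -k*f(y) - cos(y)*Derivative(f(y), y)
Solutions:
 f(y) = C1*exp(k*(log(sin(y) - 1) - log(sin(y) + 1))/2)


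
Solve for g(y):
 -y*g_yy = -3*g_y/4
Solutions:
 g(y) = C1 + C2*y^(7/4)


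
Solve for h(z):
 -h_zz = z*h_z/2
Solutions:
 h(z) = C1 + C2*erf(z/2)


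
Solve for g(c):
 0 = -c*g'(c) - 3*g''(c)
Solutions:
 g(c) = C1 + C2*erf(sqrt(6)*c/6)


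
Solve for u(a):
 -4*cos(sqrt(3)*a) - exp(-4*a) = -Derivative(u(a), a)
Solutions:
 u(a) = C1 + 4*sqrt(3)*sin(sqrt(3)*a)/3 - exp(-4*a)/4


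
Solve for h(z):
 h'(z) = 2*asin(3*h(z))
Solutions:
 Integral(1/asin(3*_y), (_y, h(z))) = C1 + 2*z


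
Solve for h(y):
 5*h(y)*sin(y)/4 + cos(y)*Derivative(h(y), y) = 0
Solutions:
 h(y) = C1*cos(y)^(5/4)


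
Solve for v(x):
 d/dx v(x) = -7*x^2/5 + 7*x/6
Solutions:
 v(x) = C1 - 7*x^3/15 + 7*x^2/12


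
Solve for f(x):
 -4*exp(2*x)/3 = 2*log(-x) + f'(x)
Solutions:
 f(x) = C1 - 2*x*log(-x) + 2*x - 2*exp(2*x)/3


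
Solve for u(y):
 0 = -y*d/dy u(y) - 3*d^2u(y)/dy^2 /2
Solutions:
 u(y) = C1 + C2*erf(sqrt(3)*y/3)


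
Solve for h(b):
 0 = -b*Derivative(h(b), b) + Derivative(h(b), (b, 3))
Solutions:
 h(b) = C1 + Integral(C2*airyai(b) + C3*airybi(b), b)


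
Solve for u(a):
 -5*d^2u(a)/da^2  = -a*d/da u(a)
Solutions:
 u(a) = C1 + C2*erfi(sqrt(10)*a/10)


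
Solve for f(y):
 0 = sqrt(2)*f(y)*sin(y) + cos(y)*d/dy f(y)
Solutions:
 f(y) = C1*cos(y)^(sqrt(2))


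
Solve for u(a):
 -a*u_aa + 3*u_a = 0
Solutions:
 u(a) = C1 + C2*a^4


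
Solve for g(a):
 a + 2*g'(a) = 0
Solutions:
 g(a) = C1 - a^2/4


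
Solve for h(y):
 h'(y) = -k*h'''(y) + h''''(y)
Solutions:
 h(y) = C1 + C2*exp(y*(-k^2/(-k^3 + sqrt(-4*k^6 + (2*k^3 + 27)^2)/2 - 27/2)^(1/3) + k - (-k^3 + sqrt(-4*k^6 + (2*k^3 + 27)^2)/2 - 27/2)^(1/3))/3) + C3*exp(y*(-4*k^2/((-1 + sqrt(3)*I)*(-k^3 + sqrt(-4*k^6 + (2*k^3 + 27)^2)/2 - 27/2)^(1/3)) + 2*k + (-k^3 + sqrt(-4*k^6 + (2*k^3 + 27)^2)/2 - 27/2)^(1/3) - sqrt(3)*I*(-k^3 + sqrt(-4*k^6 + (2*k^3 + 27)^2)/2 - 27/2)^(1/3))/6) + C4*exp(y*(4*k^2/((1 + sqrt(3)*I)*(-k^3 + sqrt(-4*k^6 + (2*k^3 + 27)^2)/2 - 27/2)^(1/3)) + 2*k + (-k^3 + sqrt(-4*k^6 + (2*k^3 + 27)^2)/2 - 27/2)^(1/3) + sqrt(3)*I*(-k^3 + sqrt(-4*k^6 + (2*k^3 + 27)^2)/2 - 27/2)^(1/3))/6)


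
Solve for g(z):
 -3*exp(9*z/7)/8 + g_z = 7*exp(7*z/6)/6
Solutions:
 g(z) = C1 + 7*exp(9*z/7)/24 + exp(7*z/6)


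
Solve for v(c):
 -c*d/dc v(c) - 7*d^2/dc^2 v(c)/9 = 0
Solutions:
 v(c) = C1 + C2*erf(3*sqrt(14)*c/14)


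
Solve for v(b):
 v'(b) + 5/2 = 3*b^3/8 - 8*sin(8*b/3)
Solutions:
 v(b) = C1 + 3*b^4/32 - 5*b/2 + 3*cos(8*b/3)


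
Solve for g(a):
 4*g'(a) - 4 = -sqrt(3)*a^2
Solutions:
 g(a) = C1 - sqrt(3)*a^3/12 + a


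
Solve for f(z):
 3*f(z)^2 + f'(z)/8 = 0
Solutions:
 f(z) = 1/(C1 + 24*z)


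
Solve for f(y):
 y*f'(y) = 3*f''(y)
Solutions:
 f(y) = C1 + C2*erfi(sqrt(6)*y/6)


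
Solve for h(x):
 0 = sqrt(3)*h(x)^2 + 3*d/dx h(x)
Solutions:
 h(x) = 3/(C1 + sqrt(3)*x)


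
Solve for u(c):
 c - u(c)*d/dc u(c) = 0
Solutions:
 u(c) = -sqrt(C1 + c^2)
 u(c) = sqrt(C1 + c^2)


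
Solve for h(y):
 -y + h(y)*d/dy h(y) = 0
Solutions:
 h(y) = -sqrt(C1 + y^2)
 h(y) = sqrt(C1 + y^2)


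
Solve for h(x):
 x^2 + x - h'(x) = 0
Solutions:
 h(x) = C1 + x^3/3 + x^2/2


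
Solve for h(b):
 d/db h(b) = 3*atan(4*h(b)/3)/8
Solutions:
 Integral(1/atan(4*_y/3), (_y, h(b))) = C1 + 3*b/8


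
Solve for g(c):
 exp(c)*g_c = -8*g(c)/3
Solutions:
 g(c) = C1*exp(8*exp(-c)/3)


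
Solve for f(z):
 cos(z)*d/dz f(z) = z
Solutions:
 f(z) = C1 + Integral(z/cos(z), z)


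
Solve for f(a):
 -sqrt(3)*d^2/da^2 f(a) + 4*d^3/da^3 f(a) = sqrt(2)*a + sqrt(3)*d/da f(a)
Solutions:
 f(a) = C1 + C2*exp(a*(sqrt(3) + sqrt(3 + 16*sqrt(3)))/8) + C3*exp(a*(-sqrt(3 + 16*sqrt(3)) + sqrt(3))/8) - sqrt(6)*a^2/6 + sqrt(6)*a/3


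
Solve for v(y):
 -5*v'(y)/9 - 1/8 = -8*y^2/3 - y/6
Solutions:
 v(y) = C1 + 8*y^3/5 + 3*y^2/20 - 9*y/40


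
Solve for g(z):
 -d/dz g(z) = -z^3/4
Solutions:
 g(z) = C1 + z^4/16


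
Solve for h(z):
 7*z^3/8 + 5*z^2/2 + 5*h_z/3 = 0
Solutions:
 h(z) = C1 - 21*z^4/160 - z^3/2


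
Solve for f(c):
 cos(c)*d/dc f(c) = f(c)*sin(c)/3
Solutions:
 f(c) = C1/cos(c)^(1/3)


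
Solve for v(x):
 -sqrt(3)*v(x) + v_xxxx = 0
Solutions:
 v(x) = C1*exp(-3^(1/8)*x) + C2*exp(3^(1/8)*x) + C3*sin(3^(1/8)*x) + C4*cos(3^(1/8)*x)


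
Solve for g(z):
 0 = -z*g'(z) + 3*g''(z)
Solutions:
 g(z) = C1 + C2*erfi(sqrt(6)*z/6)


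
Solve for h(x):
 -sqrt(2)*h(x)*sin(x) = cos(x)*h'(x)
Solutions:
 h(x) = C1*cos(x)^(sqrt(2))


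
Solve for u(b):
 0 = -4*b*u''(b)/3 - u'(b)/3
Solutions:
 u(b) = C1 + C2*b^(3/4)


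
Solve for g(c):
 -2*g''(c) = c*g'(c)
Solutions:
 g(c) = C1 + C2*erf(c/2)


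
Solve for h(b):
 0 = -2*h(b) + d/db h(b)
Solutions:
 h(b) = C1*exp(2*b)


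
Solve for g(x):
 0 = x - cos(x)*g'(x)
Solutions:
 g(x) = C1 + Integral(x/cos(x), x)


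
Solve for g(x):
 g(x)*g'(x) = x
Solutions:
 g(x) = -sqrt(C1 + x^2)
 g(x) = sqrt(C1 + x^2)


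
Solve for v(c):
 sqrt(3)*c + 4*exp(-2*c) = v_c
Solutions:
 v(c) = C1 + sqrt(3)*c^2/2 - 2*exp(-2*c)


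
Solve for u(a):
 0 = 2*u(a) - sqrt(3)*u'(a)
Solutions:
 u(a) = C1*exp(2*sqrt(3)*a/3)


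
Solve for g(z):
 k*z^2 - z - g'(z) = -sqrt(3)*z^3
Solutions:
 g(z) = C1 + k*z^3/3 + sqrt(3)*z^4/4 - z^2/2


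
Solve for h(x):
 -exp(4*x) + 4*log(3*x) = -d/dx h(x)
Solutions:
 h(x) = C1 - 4*x*log(x) + 4*x*(1 - log(3)) + exp(4*x)/4


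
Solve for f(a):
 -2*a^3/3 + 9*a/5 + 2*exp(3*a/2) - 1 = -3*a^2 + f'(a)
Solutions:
 f(a) = C1 - a^4/6 + a^3 + 9*a^2/10 - a + 4*exp(3*a/2)/3


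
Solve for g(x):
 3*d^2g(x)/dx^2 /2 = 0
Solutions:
 g(x) = C1 + C2*x


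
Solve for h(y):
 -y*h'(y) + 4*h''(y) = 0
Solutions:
 h(y) = C1 + C2*erfi(sqrt(2)*y/4)


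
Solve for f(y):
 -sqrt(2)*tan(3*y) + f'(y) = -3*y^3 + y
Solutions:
 f(y) = C1 - 3*y^4/4 + y^2/2 - sqrt(2)*log(cos(3*y))/3


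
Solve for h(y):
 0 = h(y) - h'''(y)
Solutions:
 h(y) = C3*exp(y) + (C1*sin(sqrt(3)*y/2) + C2*cos(sqrt(3)*y/2))*exp(-y/2)


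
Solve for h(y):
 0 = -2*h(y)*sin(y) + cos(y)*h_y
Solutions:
 h(y) = C1/cos(y)^2


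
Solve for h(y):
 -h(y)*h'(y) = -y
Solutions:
 h(y) = -sqrt(C1 + y^2)
 h(y) = sqrt(C1 + y^2)


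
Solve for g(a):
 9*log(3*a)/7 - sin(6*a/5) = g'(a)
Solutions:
 g(a) = C1 + 9*a*log(a)/7 - 9*a/7 + 9*a*log(3)/7 + 5*cos(6*a/5)/6


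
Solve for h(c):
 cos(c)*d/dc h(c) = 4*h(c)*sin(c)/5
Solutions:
 h(c) = C1/cos(c)^(4/5)


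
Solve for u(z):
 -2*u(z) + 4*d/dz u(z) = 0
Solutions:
 u(z) = C1*exp(z/2)


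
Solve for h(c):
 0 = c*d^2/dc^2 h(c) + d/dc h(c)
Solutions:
 h(c) = C1 + C2*log(c)


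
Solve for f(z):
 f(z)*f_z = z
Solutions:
 f(z) = -sqrt(C1 + z^2)
 f(z) = sqrt(C1 + z^2)


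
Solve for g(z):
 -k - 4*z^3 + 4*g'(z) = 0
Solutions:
 g(z) = C1 + k*z/4 + z^4/4


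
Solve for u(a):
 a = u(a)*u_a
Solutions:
 u(a) = -sqrt(C1 + a^2)
 u(a) = sqrt(C1 + a^2)


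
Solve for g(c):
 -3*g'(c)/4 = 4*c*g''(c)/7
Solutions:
 g(c) = C1 + C2/c^(5/16)


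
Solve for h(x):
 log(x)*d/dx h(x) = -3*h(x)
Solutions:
 h(x) = C1*exp(-3*li(x))


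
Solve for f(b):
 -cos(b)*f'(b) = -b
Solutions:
 f(b) = C1 + Integral(b/cos(b), b)


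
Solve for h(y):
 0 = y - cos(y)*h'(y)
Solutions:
 h(y) = C1 + Integral(y/cos(y), y)


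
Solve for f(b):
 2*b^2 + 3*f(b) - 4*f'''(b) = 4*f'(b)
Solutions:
 f(b) = C1*exp(3^(1/3)*b*(-(27 + sqrt(921))^(1/3) + 4*3^(1/3)/(27 + sqrt(921))^(1/3))/12)*sin(3^(1/6)*b*((27 + sqrt(921))^(-1/3) + 3^(2/3)*(27 + sqrt(921))^(1/3)/12)) + C2*exp(3^(1/3)*b*(-(27 + sqrt(921))^(1/3) + 4*3^(1/3)/(27 + sqrt(921))^(1/3))/12)*cos(3^(1/6)*b*((27 + sqrt(921))^(-1/3) + 3^(2/3)*(27 + sqrt(921))^(1/3)/12)) + C3*exp(-3^(1/3)*b*(-(27 + sqrt(921))^(1/3) + 4*3^(1/3)/(27 + sqrt(921))^(1/3))/6) - 2*b^2/3 - 16*b/9 - 64/27


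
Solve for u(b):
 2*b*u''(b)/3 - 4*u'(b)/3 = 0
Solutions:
 u(b) = C1 + C2*b^3


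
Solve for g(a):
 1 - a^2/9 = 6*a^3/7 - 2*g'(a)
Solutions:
 g(a) = C1 + 3*a^4/28 + a^3/54 - a/2


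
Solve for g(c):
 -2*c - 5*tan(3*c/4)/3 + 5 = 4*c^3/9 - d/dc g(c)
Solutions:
 g(c) = C1 + c^4/9 + c^2 - 5*c - 20*log(cos(3*c/4))/9


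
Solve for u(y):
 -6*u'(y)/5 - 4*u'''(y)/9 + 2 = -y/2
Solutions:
 u(y) = C1 + C2*sin(3*sqrt(30)*y/10) + C3*cos(3*sqrt(30)*y/10) + 5*y^2/24 + 5*y/3


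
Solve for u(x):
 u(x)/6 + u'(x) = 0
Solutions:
 u(x) = C1*exp(-x/6)


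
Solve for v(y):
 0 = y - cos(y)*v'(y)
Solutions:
 v(y) = C1 + Integral(y/cos(y), y)


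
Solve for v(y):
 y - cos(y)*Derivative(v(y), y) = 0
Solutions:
 v(y) = C1 + Integral(y/cos(y), y)


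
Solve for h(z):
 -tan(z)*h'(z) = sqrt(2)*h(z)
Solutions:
 h(z) = C1/sin(z)^(sqrt(2))


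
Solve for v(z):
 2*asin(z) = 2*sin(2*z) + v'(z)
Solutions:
 v(z) = C1 + 2*z*asin(z) + 2*sqrt(1 - z^2) + cos(2*z)


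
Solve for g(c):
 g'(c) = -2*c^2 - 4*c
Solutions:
 g(c) = C1 - 2*c^3/3 - 2*c^2


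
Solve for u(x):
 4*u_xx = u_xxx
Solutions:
 u(x) = C1 + C2*x + C3*exp(4*x)


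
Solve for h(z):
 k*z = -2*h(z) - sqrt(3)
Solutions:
 h(z) = -k*z/2 - sqrt(3)/2


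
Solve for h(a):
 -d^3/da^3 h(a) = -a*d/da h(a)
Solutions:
 h(a) = C1 + Integral(C2*airyai(a) + C3*airybi(a), a)


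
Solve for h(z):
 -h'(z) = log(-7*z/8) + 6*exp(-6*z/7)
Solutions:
 h(z) = C1 - z*log(-z) + z*(-log(7) + 1 + 3*log(2)) + 7*exp(-6*z/7)


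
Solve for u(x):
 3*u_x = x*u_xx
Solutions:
 u(x) = C1 + C2*x^4


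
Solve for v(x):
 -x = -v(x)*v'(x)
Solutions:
 v(x) = -sqrt(C1 + x^2)
 v(x) = sqrt(C1 + x^2)


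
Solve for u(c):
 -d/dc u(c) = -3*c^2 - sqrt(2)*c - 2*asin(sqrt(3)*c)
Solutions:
 u(c) = C1 + c^3 + sqrt(2)*c^2/2 + 2*c*asin(sqrt(3)*c) + 2*sqrt(3)*sqrt(1 - 3*c^2)/3


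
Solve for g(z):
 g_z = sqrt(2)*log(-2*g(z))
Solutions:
 -sqrt(2)*Integral(1/(log(-_y) + log(2)), (_y, g(z)))/2 = C1 - z


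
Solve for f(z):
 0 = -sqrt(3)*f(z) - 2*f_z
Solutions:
 f(z) = C1*exp(-sqrt(3)*z/2)


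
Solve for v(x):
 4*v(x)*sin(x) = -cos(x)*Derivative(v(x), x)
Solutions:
 v(x) = C1*cos(x)^4


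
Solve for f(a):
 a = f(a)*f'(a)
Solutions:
 f(a) = -sqrt(C1 + a^2)
 f(a) = sqrt(C1 + a^2)


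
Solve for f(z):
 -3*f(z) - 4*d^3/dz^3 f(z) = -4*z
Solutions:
 f(z) = C3*exp(-6^(1/3)*z/2) + 4*z/3 + (C1*sin(2^(1/3)*3^(5/6)*z/4) + C2*cos(2^(1/3)*3^(5/6)*z/4))*exp(6^(1/3)*z/4)


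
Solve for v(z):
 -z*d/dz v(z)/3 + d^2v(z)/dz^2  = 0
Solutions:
 v(z) = C1 + C2*erfi(sqrt(6)*z/6)


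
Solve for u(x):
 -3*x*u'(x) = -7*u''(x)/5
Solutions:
 u(x) = C1 + C2*erfi(sqrt(210)*x/14)


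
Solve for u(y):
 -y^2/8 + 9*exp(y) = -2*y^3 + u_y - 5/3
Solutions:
 u(y) = C1 + y^4/2 - y^3/24 + 5*y/3 + 9*exp(y)


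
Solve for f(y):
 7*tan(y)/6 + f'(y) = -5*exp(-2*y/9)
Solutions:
 f(y) = C1 - 7*log(tan(y)^2 + 1)/12 + 45*exp(-2*y/9)/2


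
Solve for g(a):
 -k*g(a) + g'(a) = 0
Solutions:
 g(a) = C1*exp(a*k)


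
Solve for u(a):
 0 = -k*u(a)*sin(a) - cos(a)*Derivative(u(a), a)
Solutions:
 u(a) = C1*exp(k*log(cos(a)))


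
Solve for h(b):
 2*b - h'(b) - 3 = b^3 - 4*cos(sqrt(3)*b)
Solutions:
 h(b) = C1 - b^4/4 + b^2 - 3*b + 4*sqrt(3)*sin(sqrt(3)*b)/3


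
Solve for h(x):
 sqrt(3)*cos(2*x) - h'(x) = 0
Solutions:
 h(x) = C1 + sqrt(3)*sin(2*x)/2


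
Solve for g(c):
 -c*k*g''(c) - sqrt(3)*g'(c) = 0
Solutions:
 g(c) = C1 + c^(((re(k) - sqrt(3))*re(k) + im(k)^2)/(re(k)^2 + im(k)^2))*(C2*sin(sqrt(3)*log(c)*Abs(im(k))/(re(k)^2 + im(k)^2)) + C3*cos(sqrt(3)*log(c)*im(k)/(re(k)^2 + im(k)^2)))


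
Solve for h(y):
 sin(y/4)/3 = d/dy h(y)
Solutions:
 h(y) = C1 - 4*cos(y/4)/3


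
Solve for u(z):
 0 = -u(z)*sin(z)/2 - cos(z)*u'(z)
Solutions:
 u(z) = C1*sqrt(cos(z))


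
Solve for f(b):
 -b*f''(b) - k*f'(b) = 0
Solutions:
 f(b) = C1 + b^(1 - re(k))*(C2*sin(log(b)*Abs(im(k))) + C3*cos(log(b)*im(k)))


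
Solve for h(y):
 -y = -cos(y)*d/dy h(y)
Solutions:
 h(y) = C1 + Integral(y/cos(y), y)


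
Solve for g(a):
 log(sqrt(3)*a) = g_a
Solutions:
 g(a) = C1 + a*log(a) - a + a*log(3)/2


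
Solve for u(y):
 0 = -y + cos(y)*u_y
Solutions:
 u(y) = C1 + Integral(y/cos(y), y)


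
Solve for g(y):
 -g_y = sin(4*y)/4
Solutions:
 g(y) = C1 + cos(4*y)/16


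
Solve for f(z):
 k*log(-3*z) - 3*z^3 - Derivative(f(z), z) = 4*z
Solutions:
 f(z) = C1 + k*z*log(-z) + k*z*(-1 + log(3)) - 3*z^4/4 - 2*z^2


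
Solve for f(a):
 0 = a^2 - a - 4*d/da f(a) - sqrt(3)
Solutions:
 f(a) = C1 + a^3/12 - a^2/8 - sqrt(3)*a/4


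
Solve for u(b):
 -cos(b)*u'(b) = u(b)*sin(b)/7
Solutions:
 u(b) = C1*cos(b)^(1/7)


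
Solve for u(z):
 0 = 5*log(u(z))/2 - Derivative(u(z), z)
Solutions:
 li(u(z)) = C1 + 5*z/2


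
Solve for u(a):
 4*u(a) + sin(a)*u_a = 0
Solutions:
 u(a) = C1*(cos(a)^2 + 2*cos(a) + 1)/(cos(a)^2 - 2*cos(a) + 1)


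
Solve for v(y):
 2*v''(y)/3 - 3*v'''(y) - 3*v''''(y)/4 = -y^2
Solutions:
 v(y) = C1 + C2*y + C3*exp(-2*y*(1 + sqrt(11)/3)) + C4*exp(2*y*(-1 + sqrt(11)/3)) - y^4/8 - 9*y^3/4 - 513*y^2/16


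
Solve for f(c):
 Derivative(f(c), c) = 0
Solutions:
 f(c) = C1


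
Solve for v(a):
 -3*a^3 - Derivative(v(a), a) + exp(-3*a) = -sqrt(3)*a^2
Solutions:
 v(a) = C1 - 3*a^4/4 + sqrt(3)*a^3/3 - exp(-3*a)/3


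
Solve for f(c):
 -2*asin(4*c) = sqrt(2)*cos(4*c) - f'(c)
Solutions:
 f(c) = C1 + 2*c*asin(4*c) + sqrt(1 - 16*c^2)/2 + sqrt(2)*sin(4*c)/4


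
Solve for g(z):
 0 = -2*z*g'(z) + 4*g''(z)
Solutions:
 g(z) = C1 + C2*erfi(z/2)
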